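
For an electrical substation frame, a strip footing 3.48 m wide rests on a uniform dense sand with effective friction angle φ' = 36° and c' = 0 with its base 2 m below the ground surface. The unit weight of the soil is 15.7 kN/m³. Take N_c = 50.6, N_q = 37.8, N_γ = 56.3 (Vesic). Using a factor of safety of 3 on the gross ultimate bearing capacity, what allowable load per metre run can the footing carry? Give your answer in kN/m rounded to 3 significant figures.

≈ 3160 kN/m

q = γ·D_f = 15.7 × 2 = 31.4 kPa.
q·N_q = 31.4 × 37.8 = 1186.9 kPa
0.5·γ·B·N_γ = 0.5 × 15.7 × 3.48 × 56.3 = 1538 kPa
q_ult = 1186.9 + 1538 = 2724.9 kPa.
Gross allowable pressure q_all = 2724.9 / 3 = 908.31 kPa.
Allowable wall load = q_all × B = 908.31 × 3.48 = 3160.9 kN per metre run.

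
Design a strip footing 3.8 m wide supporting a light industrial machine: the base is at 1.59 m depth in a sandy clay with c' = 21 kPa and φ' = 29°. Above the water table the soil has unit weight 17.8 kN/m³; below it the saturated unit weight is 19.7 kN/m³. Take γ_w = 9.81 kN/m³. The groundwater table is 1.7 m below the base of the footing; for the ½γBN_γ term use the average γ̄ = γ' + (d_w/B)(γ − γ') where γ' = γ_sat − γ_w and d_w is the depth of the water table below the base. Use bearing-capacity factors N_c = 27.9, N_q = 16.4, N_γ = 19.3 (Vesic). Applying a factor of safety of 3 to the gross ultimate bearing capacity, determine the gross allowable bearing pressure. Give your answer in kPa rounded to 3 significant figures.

q = γ·D_f = 17.8 × 1.59 = 28.302 kPa.
γ' = 9.89 kN/m³; averaging over the depth B below the base, γ̄ = γ' + (d_w/B)(γ − γ') = 13.429 kN/m³.
c·N_c = 21 × 27.9 = 585.9 kPa
q·N_q = 28.302 × 16.4 = 464.15 kPa
0.5·γ·B·N_γ = 0.5 × 13.429 × 3.8 × 19.3 = 492.43 kPa
q_ult = 585.9 + 464.15 + 492.43 = 1542.5 kPa.
q_all = q_ult / FS = 1542.5 / 3 = 514.16 kPa.

q_all ≈ 514 kPa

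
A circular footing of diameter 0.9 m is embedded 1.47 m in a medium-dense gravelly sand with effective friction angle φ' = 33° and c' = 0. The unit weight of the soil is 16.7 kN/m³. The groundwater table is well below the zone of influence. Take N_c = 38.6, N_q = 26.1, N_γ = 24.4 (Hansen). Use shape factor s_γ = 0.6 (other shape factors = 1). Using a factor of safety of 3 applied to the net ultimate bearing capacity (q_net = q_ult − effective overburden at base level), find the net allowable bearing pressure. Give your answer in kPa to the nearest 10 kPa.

q_all(net) ≈ 240 kPa

Effective surcharge at the founding depth q = γ·D_f = 16.7 × 1.47 = 24.549 kPa.
q_ult = q·N_q + 0.5·γ·B·N_γ·s_γ
     = 24.549 × 26.1 + 0.5 × 16.7 × 0.9 × 24.4 × 0.6
     = 640.73 + 110.02 = 750.75 kPa.
Net ultimate: q_net = 750.75 − 24.549 = 726.2 kPa.
q_all(net) = 726.2 / 3 = 242.07 kPa.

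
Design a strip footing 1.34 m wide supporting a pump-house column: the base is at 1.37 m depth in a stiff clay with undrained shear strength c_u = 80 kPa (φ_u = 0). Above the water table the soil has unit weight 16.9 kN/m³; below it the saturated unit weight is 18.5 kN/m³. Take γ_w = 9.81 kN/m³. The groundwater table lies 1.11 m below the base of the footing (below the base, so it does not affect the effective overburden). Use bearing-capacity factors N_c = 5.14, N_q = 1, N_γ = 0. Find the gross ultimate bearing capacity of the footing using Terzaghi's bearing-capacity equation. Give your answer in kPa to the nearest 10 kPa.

q = γ·D_f = 16.9 × 1.37 = 23.153 kPa.
c·N_c = 80 × 5.14 = 411.2 kPa
q·N_q = 23.153 × 1 = 23.153 kPa
q_ult = 411.2 + 23.153 = 434.35 kPa.

q_ult ≈ 430 kPa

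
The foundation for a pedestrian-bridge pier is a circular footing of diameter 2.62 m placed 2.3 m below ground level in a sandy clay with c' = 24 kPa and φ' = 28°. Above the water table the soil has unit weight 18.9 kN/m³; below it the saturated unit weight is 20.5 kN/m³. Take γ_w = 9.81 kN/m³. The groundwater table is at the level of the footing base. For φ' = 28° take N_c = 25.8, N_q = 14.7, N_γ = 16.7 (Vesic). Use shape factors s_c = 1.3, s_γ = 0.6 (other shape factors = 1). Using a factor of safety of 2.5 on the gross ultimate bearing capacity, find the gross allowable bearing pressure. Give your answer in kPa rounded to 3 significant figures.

q_all ≈ 634 kPa

Overburden at base level: q = 18.9 × 2.3 = 43.47 kPa.
Below the base the soil is submerged, so the ½γBN_γ term uses γ' = 20.5 − 9.81 = 10.69 kN/m³.
Cohesion term c·N_c·s_c = 24 × 25.8 × 1.3 = 804.96 kPa; surcharge term q·N_q = 43.47 × 14.7 = 639.01 kPa; self-weight term 0.5·γ·B·N_γ·s_γ = 0.5 × 10.69 × 2.62 × 16.7 × 0.6 = 140.32 kPa.
q_ult = 804.96 + 639.01 + 140.32 = 1584.3 kPa.
q_all = 1584.3 / 2.5 = 633.72 kPa.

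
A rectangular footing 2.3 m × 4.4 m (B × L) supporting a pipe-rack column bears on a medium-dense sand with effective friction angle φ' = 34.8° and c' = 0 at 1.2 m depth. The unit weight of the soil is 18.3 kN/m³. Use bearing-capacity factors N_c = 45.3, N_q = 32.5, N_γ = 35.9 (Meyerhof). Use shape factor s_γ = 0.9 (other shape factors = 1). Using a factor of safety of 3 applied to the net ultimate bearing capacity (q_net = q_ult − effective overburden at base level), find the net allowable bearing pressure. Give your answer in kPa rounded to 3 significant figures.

q_all(net) ≈ 457 kPa

Effective surcharge at the founding depth q = γ·D_f = 18.3 × 1.2 = 21.96 kPa.
q_ult = q·N_q + 0.5·γ·B·N_γ·s_γ
     = 21.96 × 32.5 + 0.5 × 18.3 × 2.3 × 35.9 × 0.9
     = 713.7 + 679.96 = 1393.7 kPa.
Net ultimate: q_net = 1393.7 − 21.96 = 1371.7 kPa.
q_all(net) = 1371.7 / 3 = 457.23 kPa.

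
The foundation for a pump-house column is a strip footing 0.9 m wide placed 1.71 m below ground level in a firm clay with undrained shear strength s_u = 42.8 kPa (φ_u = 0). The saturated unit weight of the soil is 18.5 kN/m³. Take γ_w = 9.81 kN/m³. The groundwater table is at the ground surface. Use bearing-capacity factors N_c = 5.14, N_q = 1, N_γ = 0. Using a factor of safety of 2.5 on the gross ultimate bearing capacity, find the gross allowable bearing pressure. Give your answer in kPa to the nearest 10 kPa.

Water table at ground surface, so effective unit weight γ' = 18.5 − 9.81 = 8.69 kN/m³ is used throughout; overburden q = 8.69 × 1.71 = 14.86 kPa.
Cohesion term c·N_c = 42.8 × 5.14 = 219.99 kPa; surcharge term q·N_q = 14.86 × 1 = 14.86 kPa.
q_ult = 219.99 + 14.86 = 234.85 kPa.
q_all = 234.85 / 2.5 = 93.941 kPa.

q_all ≈ 90 kPa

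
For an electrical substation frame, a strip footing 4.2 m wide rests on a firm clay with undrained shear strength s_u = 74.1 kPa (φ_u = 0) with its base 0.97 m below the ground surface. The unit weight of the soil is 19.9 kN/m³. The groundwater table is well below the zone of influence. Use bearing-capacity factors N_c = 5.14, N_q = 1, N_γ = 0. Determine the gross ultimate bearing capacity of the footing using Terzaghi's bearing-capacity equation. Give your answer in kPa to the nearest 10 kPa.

Overburden at base level: q = 19.9 × 0.97 = 19.303 kPa.
Cohesion term c·N_c = 74.1 × 5.14 = 380.87 kPa; surcharge term q·N_q = 19.303 × 1 = 19.303 kPa.
q_ult = 380.87 + 19.303 = 400.18 kPa.

q_ult ≈ 400 kPa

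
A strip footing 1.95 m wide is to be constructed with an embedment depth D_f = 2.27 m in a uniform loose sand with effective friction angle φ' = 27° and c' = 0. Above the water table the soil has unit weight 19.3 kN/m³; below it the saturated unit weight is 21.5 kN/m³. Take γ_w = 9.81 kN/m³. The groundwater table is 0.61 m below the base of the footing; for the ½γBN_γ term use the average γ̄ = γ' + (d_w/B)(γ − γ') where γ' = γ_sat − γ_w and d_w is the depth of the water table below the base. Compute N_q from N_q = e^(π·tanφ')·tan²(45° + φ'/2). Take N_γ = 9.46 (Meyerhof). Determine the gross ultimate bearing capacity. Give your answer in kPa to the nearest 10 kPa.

tan27° = 0.5095, so N_q = e^(π×0.5095)·tan²(58.5°) = 4.957 × 2.663 = 13.2.
Effective surcharge at the founding depth q = γ·D_f = 19.3 × 2.27 = 43.811 kPa.
With d_w = 0.61 m < B, γ̄ = 11.69 + (0.61/1.95) × (19.3 − 11.69) = 14.071 kN/m³.
q_ult = q·N_q + 0.5·γ·B·N_γ
     = 43.811 × 13.199 + 0.5 × 14.071 × 1.95 × 9.46
     = 578.27 + 129.78 = 708.05 kPa.

q_ult ≈ 710 kPa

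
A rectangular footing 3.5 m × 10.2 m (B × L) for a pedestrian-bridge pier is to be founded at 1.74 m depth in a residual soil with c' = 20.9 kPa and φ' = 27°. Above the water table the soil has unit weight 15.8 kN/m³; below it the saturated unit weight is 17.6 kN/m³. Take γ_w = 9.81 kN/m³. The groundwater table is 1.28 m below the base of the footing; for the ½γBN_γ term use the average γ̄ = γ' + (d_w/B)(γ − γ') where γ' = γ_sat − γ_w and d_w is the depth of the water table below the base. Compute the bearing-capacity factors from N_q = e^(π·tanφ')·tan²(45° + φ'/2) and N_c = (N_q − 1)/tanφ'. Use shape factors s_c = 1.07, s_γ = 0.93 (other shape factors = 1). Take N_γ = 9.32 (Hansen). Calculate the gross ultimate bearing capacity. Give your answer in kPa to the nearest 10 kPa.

q_ult ≈ 1060 kPa

tan27° = 0.5095, so N_q = e^(π×0.5095)·tan²(58.5°) = 4.957 × 2.663 = 13.2.
N_c = (13.2 − 1)/tan27° = 23.94.
Effective surcharge at the founding depth q = γ·D_f = 15.8 × 1.74 = 27.492 kPa.
With d_w = 1.28 m < B, γ̄ = 7.79 + (1.28/3.5) × (15.8 − 7.79) = 10.719 kN/m³.
q_ult = c·N_c·s_c + q·N_q + 0.5·γ·B·N_γ·s_γ
     = 20.9 × 23.942 × 1.07 + 27.492 × 13.199 + 0.5 × 10.719 × 3.5 × 9.32 × 0.93
     = 535.42 + 362.87 + 162.59 = 1060.9 kPa.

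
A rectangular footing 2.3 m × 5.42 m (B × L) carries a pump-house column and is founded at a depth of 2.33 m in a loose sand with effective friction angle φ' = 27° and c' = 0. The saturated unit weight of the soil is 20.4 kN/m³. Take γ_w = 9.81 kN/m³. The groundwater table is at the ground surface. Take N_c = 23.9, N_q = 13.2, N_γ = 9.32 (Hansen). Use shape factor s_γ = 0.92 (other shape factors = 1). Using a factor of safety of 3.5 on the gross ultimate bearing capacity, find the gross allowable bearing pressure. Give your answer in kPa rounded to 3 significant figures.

q_all ≈ 123 kPa

With the water table at the surface the whole profile is submerged: γ' = 20.4 − 9.81 = 10.59 kN/m³, so q = γ'·D_f = 24.675 kPa; the same γ' applies in the ½γBN_γ term.
q_ult = q·N_q + 0.5·γ·B·N_γ·s_γ
     = 24.675 × 13.2 + 0.5 × 10.59 × 2.3 × 9.32 × 0.92
     = 325.71 + 104.42 = 430.13 kPa.
q_all = 430.13 / 3.5 = 122.89 kPa.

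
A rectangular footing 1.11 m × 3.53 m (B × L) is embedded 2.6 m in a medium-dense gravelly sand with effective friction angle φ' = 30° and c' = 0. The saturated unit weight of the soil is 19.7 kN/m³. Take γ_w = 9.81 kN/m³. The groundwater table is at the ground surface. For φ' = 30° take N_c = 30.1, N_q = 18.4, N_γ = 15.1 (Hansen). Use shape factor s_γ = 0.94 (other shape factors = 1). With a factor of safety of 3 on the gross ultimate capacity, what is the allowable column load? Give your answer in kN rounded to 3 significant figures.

P_all ≈ 720 kN

Water table at ground surface, so effective unit weight γ' = 19.7 − 9.81 = 9.89 kN/m³ is used throughout; overburden q = 9.89 × 2.6 = 25.714 kPa; the same γ' applies in the ½γBN_γ term.
Surcharge term q·N_q = 25.714 × 18.4 = 473.14 kPa; self-weight term 0.5·γ·B·N_γ·s_γ = 0.5 × 9.89 × 1.11 × 15.1 × 0.94 = 77.91 kPa.
q_ult = 473.14 + 77.91 = 551.05 kPa.
Gross allowable pressure q_all = 551.05 / 3 = 183.68 kPa.
Footing area = 3.9183 m², so allowable column load = 183.68 × 3.9183 = 719.72 kN.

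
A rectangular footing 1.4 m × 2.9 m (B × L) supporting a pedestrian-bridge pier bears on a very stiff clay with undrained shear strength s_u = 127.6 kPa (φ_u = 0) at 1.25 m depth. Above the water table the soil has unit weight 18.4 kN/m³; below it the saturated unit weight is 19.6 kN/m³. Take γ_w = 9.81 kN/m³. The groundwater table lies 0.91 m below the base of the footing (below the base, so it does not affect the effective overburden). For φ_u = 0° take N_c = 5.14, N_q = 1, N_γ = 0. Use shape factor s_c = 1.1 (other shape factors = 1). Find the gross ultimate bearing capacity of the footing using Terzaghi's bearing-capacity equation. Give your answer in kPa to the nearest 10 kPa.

q = γ·D_f = 18.4 × 1.25 = 23 kPa.
c·N_c·s_c = 127.6 × 5.14 × 1.1 = 721.45 kPa
q·N_q = 23 × 1 = 23 kPa
q_ult = 721.45 + 23 = 744.45 kPa.

q_ult ≈ 740 kPa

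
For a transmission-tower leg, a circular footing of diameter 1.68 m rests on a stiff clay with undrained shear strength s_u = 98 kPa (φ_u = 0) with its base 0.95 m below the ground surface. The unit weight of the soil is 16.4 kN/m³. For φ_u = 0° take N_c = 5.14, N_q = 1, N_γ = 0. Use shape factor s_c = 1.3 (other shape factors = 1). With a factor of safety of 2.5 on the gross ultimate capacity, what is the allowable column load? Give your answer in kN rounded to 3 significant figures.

Overburden at base level: q = 16.4 × 0.95 = 15.58 kPa.
Cohesion term c·N_c·s_c = 98 × 5.14 × 1.3 = 654.84 kPa; surcharge term q·N_q = 15.58 × 1 = 15.58 kPa.
q_ult = 654.84 + 15.58 = 670.42 kPa.
Gross allowable pressure q_all = 670.42 / 2.5 = 268.17 kPa.
Footing area = 2.2167 m², so allowable column load = 268.17 × 2.2167 = 594.44 kN.

P_all ≈ 594 kN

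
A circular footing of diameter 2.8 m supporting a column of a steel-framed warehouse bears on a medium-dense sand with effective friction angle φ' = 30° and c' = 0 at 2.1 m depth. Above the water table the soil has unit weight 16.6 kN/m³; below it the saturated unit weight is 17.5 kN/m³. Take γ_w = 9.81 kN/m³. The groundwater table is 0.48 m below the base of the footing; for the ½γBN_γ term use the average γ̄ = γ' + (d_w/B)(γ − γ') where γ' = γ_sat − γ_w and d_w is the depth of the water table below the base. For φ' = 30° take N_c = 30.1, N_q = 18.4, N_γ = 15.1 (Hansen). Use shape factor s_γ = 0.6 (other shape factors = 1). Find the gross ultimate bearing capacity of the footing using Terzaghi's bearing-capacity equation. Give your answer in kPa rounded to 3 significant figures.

q = γ·D_f = 16.6 × 2.1 = 34.86 kPa.
γ' = 7.69 kN/m³; averaging over the depth B below the base, γ̄ = γ' + (d_w/B)(γ − γ') = 9.2174 kN/m³.
q·N_q = 34.86 × 18.4 = 641.42 kPa
0.5·γ·B·N_γ·s_γ = 0.5 × 9.2174 × 2.8 × 15.1 × 0.6 = 116.91 kPa
q_ult = 641.42 + 116.91 = 758.34 kPa.

q_ult ≈ 758 kPa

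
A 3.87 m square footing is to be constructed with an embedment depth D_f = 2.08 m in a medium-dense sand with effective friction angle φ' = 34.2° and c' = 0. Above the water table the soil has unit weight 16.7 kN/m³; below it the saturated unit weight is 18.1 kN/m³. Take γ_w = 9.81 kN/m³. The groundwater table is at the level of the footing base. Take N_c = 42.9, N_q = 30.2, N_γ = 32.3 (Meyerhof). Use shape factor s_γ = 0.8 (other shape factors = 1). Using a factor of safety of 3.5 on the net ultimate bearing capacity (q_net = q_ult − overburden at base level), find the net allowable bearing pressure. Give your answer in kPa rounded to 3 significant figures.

q_all(net) ≈ 408 kPa

Overburden at base level: q = 16.7 × 2.08 = 34.736 kPa.
Below the base the soil is submerged, so the ½γBN_γ term uses γ' = 18.1 − 9.81 = 8.29 kN/m³.
Surcharge term q·N_q = 34.736 × 30.2 = 1049 kPa; self-weight term 0.5·γ·B·N_γ·s_γ = 0.5 × 8.29 × 3.87 × 32.3 × 0.8 = 414.5 kPa.
q_ult = 1049 + 414.5 = 1463.5 kPa.
q_net = 1463.5 − 34.736 = 1428.8 kPa.
q_all(net) = 1428.8 / 3.5 = 408.23 kPa.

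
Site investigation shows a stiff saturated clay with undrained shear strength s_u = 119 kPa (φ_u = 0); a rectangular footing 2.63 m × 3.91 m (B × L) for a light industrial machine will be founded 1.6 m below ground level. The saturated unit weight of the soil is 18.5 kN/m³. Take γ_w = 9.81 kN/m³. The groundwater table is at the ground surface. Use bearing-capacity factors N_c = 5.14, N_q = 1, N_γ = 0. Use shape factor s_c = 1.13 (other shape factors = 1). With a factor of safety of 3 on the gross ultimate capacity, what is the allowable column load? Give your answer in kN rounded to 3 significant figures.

With the water table at the surface the whole profile is submerged: γ' = 18.5 − 9.81 = 8.69 kN/m³, so q = γ'·D_f = 13.904 kPa.
q_ult = c·N_c·s_c + q·N_q
     = 119 × 5.14 × 1.13 + 13.904 × 1
     = 691.18 + 13.904 = 705.08 kPa.
Gross allowable pressure q_all = 705.08 / 3 = 235.03 kPa.
Footing area = 10.2833 m², so allowable column load = 235.03 × 10.2833 = 2416.8 kN.

P_all ≈ 2420 kN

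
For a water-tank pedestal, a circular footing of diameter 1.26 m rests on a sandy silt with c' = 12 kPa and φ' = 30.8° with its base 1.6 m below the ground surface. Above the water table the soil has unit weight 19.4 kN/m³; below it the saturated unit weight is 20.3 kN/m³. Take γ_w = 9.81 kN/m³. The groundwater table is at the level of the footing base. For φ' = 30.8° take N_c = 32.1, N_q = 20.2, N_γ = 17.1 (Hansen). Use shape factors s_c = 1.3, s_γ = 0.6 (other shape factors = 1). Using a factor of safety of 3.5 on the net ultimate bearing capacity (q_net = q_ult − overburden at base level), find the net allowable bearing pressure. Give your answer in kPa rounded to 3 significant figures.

q_all(net) ≈ 333 kPa

Effective surcharge at the founding depth q = γ·D_f = 19.4 × 1.6 = 31.04 kPa.
The water table coincides with the base, so in the self-weight term γ → γ' = 10.49 kN/m³.
q_ult = c·N_c·s_c + q·N_q + 0.5·γ·B·N_γ·s_γ
     = 12 × 32.1 × 1.3 + 31.04 × 20.2 + 0.5 × 10.49 × 1.26 × 17.1 × 0.6
     = 500.76 + 627.01 + 67.805 = 1195.6 kPa.
q_net = 1195.6 − 31.04 = 1164.5 kPa.
q_all(net) = 1164.5 / 3.5 = 332.72 kPa.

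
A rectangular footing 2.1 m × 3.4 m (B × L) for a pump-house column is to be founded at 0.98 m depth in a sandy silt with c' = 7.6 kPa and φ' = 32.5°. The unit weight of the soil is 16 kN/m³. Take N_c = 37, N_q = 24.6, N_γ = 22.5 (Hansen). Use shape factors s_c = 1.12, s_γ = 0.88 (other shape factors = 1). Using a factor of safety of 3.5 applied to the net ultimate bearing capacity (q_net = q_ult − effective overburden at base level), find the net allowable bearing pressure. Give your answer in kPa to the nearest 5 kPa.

Overburden at base level: q = 16 × 0.98 = 15.68 kPa.
Cohesion term c·N_c·s_c = 7.6 × 37 × 1.12 = 314.94 kPa; surcharge term q·N_q = 15.68 × 24.6 = 385.73 kPa; self-weight term 0.5·γ·B·N_γ·s_γ = 0.5 × 16 × 2.1 × 22.5 × 0.88 = 332.64 kPa.
q_ult = 314.94 + 385.73 + 332.64 = 1033.3 kPa.
Net ultimate: q_net = 1033.3 − 15.68 = 1017.6 kPa.
q_all(net) = 1017.6 / 3.5 = 290.75 kPa.

q_all(net) ≈ 290 kPa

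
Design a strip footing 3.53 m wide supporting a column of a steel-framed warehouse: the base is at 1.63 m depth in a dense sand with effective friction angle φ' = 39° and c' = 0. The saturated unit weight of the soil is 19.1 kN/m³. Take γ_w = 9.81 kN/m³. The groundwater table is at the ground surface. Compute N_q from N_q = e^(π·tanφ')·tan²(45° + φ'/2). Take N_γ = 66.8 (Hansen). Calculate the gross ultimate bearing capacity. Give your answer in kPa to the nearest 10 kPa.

tan39° = 0.8098, so N_q = e^(π×0.8098)·tan²(64.5°) = 12.731 × 4.395 = 55.96.
Water table at ground surface, so effective unit weight γ' = 19.1 − 9.81 = 9.29 kN/m³ is used throughout; overburden q = 9.29 × 1.63 = 15.143 kPa; the same γ' applies in the ½γBN_γ term.
Surcharge term q·N_q = 15.143 × 55.957 = 847.35 kPa; self-weight term 0.5·γ·B·N_γ = 0.5 × 9.29 × 3.53 × 66.8 = 1095.3 kPa.
q_ult = 847.35 + 1095.3 = 1942.7 kPa.

q_ult ≈ 1940 kPa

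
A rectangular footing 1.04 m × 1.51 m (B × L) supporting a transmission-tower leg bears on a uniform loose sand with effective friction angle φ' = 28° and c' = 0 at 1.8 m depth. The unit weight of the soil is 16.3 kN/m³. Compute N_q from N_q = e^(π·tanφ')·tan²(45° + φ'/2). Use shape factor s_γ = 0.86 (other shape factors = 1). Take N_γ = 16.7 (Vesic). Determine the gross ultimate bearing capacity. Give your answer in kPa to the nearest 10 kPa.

tan28° = 0.5317, so N_q = e^(π×0.5317)·tan²(59°) = 5.314 × 2.77 = 14.72.
Overburden at base level: q = 16.3 × 1.8 = 29.34 kPa.
Surcharge term q·N_q = 29.34 × 14.72 = 431.88 kPa; self-weight term 0.5·γ·B·N_γ·s_γ = 0.5 × 16.3 × 1.04 × 16.7 × 0.86 = 121.73 kPa.
q_ult = 431.88 + 121.73 = 553.61 kPa.

q_ult ≈ 550 kPa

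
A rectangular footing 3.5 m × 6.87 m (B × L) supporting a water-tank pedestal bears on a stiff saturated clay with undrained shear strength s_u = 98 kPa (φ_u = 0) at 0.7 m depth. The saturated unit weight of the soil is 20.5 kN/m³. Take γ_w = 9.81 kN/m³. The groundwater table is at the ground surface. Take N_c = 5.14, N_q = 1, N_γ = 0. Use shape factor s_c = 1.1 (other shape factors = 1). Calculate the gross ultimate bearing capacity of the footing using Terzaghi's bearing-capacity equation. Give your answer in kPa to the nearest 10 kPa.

q_ult ≈ 560 kPa

With the water table at the surface the whole profile is submerged: γ' = 20.5 − 9.81 = 10.69 kN/m³, so q = γ'·D_f = 7.483 kPa.
q_ult = c·N_c·s_c + q·N_q
     = 98 × 5.14 × 1.1 + 7.483 × 1
     = 554.09 + 7.483 = 561.57 kPa.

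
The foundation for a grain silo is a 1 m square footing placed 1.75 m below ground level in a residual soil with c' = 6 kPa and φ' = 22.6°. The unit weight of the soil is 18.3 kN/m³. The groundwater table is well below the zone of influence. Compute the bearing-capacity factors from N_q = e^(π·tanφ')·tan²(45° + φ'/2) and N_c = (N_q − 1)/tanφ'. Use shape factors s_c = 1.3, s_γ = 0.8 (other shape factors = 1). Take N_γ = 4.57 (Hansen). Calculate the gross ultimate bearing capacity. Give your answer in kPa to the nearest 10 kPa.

q_ult ≈ 440 kPa

tan22.6° = 0.4163, so N_q = e^(π×0.4163)·tan²(56.3°) = 3.698 × 2.248 = 8.31.
N_c = (8.31 − 1)/tan22.6° = 17.57.
Effective surcharge at the founding depth q = γ·D_f = 18.3 × 1.75 = 32.025 kPa.
q_ult = c·N_c·s_c + q·N_q + 0.5·γ·B·N_γ·s_γ
     = 6 × 17.57 × 1.3 + 32.025 × 8.3136 + 0.5 × 18.3 × 1 × 4.57 × 0.8
     = 137.05 + 266.24 + 33.452 = 436.74 kPa.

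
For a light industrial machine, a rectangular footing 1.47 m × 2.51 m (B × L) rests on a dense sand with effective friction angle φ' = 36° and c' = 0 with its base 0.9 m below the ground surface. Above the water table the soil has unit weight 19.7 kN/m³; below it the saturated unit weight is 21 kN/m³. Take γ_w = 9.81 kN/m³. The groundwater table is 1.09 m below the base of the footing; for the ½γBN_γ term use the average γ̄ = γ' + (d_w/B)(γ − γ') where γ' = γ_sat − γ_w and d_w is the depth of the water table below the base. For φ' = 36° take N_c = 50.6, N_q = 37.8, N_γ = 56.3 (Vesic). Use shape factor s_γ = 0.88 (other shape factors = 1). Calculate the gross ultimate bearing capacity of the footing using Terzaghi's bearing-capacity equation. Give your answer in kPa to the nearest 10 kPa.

q_ult ≈ 1310 kPa

Effective surcharge at the founding depth q = γ·D_f = 19.7 × 0.9 = 17.73 kPa.
With d_w = 1.09 m < B, γ̄ = 11.19 + (1.09/1.47) × (19.7 − 11.19) = 17.5 kN/m³.
q_ult = q·N_q + 0.5·γ·B·N_γ·s_γ
     = 17.73 × 37.8 + 0.5 × 17.5 × 1.47 × 56.3 × 0.88
     = 670.19 + 637.26 = 1307.5 kPa.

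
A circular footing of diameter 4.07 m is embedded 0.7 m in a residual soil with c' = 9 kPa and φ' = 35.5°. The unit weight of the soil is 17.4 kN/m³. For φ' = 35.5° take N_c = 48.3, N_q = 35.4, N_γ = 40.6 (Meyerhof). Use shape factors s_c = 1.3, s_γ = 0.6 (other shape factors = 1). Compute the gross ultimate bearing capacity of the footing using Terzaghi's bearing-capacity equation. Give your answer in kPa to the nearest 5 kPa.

q_ult ≈ 1860 kPa

Effective surcharge at the founding depth q = γ·D_f = 17.4 × 0.7 = 12.18 kPa.
q_ult = c·N_c·s_c + q·N_q + 0.5·γ·B·N_γ·s_γ
     = 9 × 48.3 × 1.3 + 12.18 × 35.4 + 0.5 × 17.4 × 4.07 × 40.6 × 0.6
     = 565.11 + 431.17 + 862.56 = 1858.8 kPa.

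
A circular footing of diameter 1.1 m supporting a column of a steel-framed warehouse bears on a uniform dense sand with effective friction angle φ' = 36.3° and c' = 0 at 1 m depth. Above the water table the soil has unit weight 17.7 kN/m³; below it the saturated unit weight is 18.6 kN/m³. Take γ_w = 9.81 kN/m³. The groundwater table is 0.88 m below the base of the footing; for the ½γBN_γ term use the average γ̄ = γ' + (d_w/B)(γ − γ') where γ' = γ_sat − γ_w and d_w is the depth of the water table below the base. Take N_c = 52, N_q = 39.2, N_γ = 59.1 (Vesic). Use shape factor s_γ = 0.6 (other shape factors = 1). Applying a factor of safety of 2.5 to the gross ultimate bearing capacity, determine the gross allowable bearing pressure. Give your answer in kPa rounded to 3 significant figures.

q = γ·D_f = 17.7 × 1 = 17.7 kPa.
γ' = 8.79 kN/m³; averaging over the depth B below the base, γ̄ = γ' + (d_w/B)(γ − γ') = 15.918 kN/m³.
q·N_q = 17.7 × 39.2 = 693.84 kPa
0.5·γ·B·N_γ·s_γ = 0.5 × 15.918 × 1.1 × 59.1 × 0.6 = 310.45 kPa
q_ult = 693.84 + 310.45 = 1004.3 kPa.
q_all = q_ult / FS = 1004.3 / 2.5 = 401.72 kPa.

q_all ≈ 402 kPa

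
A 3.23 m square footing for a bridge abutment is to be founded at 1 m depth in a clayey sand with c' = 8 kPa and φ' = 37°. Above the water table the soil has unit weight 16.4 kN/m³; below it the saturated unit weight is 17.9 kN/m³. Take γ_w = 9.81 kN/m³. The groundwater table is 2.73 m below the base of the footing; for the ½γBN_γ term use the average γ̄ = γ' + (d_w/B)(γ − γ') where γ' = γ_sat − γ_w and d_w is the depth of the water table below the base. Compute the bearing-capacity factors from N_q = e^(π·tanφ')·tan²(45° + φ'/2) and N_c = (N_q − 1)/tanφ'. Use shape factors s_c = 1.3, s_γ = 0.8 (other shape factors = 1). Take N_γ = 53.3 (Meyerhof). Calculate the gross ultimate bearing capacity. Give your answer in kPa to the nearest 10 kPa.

q_ult ≈ 2320 kPa

tan37° = 0.7536, so N_q = e^(π×0.7536)·tan²(63.5°) = 10.669 × 4.023 = 42.92.
N_c = (42.92 − 1)/tan37° = 55.63.
Effective surcharge at the founding depth q = γ·D_f = 16.4 × 1 = 16.4 kPa.
With d_w = 2.73 m < B, γ̄ = 8.09 + (2.73/3.23) × (16.4 − 8.09) = 15.114 kN/m³.
q_ult = c·N_c·s_c + q·N_q + 0.5·γ·B·N_γ·s_γ
     = 8 × 55.63 × 1.3 + 16.4 × 42.92 + 0.5 × 15.114 × 3.23 × 53.3 × 0.8
     = 578.55 + 703.89 + 1040.8 = 2323.2 kPa.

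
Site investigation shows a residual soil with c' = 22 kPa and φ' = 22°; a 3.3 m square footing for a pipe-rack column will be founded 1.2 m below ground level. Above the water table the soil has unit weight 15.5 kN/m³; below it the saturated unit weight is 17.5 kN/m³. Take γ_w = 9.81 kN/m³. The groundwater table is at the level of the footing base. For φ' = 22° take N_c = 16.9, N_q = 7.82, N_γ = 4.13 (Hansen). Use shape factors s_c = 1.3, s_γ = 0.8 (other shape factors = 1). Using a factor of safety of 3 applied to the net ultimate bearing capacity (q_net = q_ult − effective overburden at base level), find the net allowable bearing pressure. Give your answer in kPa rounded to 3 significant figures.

q_all(net) ≈ 217 kPa

q = γ·D_f = 15.5 × 1.2 = 18.6 kPa.
For the ½γBN_γ term take γ' = 17.5 − 9.81 = 7.69 kN/m³ (soil below base is submerged).
c·N_c·s_c = 22 × 16.9 × 1.3 = 483.34 kPa
q·N_q = 18.6 × 7.82 = 145.45 kPa
0.5·γ·B·N_γ·s_γ = 0.5 × 7.69 × 3.3 × 4.13 × 0.8 = 41.923 kPa
q_ult = 483.34 + 145.45 + 41.923 = 670.71 kPa.
Net ultimate: q_net = 670.71 − 18.6 = 652.11 kPa.
q_all(net) = 652.11 / 3 = 217.37 kPa.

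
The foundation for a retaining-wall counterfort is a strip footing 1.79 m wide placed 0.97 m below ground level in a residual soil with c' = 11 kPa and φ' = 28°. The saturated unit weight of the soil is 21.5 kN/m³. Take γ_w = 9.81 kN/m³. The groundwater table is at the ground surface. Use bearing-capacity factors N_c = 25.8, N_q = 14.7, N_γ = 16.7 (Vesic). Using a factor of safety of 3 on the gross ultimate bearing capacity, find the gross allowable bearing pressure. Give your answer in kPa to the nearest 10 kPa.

With the water table at the surface the whole profile is submerged: γ' = 21.5 − 9.81 = 11.69 kN/m³, so q = γ'·D_f = 11.339 kPa; the same γ' applies in the ½γBN_γ term.
q_ult = c·N_c + q·N_q + 0.5·γ·B·N_γ
     = 11 × 25.8 + 11.339 × 14.7 + 0.5 × 11.69 × 1.79 × 16.7
     = 283.8 + 166.69 + 174.72 = 625.21 kPa.
q_all = 625.21 / 3 = 208.4 kPa.

q_all ≈ 210 kPa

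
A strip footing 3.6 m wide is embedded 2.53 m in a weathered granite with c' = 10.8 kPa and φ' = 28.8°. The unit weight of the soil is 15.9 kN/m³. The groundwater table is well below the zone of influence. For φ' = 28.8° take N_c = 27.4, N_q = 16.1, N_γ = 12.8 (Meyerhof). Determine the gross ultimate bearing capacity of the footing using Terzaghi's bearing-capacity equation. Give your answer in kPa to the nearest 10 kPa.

Overburden at base level: q = 15.9 × 2.53 = 40.227 kPa.
Cohesion term c·N_c = 10.8 × 27.4 = 295.92 kPa; surcharge term q·N_q = 40.227 × 16.1 = 647.65 kPa; self-weight term 0.5·γ·B·N_γ = 0.5 × 15.9 × 3.6 × 12.8 = 366.34 kPa.
q_ult = 295.92 + 647.65 + 366.34 = 1309.9 kPa.

q_ult ≈ 1310 kPa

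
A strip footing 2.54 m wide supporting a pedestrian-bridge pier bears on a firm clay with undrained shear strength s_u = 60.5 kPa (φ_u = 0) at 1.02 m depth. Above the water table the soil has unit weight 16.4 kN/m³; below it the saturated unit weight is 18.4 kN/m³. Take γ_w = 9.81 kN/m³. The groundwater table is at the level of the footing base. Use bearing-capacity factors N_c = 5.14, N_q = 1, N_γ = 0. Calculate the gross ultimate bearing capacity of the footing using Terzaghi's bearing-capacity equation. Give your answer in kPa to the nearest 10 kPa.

q_ult ≈ 330 kPa

q = γ·D_f = 16.4 × 1.02 = 16.728 kPa.
c·N_c = 60.5 × 5.14 = 310.97 kPa
q·N_q = 16.728 × 1 = 16.728 kPa
q_ult = 310.97 + 16.728 = 327.7 kPa.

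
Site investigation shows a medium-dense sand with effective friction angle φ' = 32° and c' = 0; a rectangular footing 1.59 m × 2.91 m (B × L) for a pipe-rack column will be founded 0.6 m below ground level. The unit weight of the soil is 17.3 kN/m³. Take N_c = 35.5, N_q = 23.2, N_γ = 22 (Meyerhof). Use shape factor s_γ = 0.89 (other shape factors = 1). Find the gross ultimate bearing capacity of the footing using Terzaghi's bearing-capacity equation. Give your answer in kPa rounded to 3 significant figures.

Effective surcharge at the founding depth q = γ·D_f = 17.3 × 0.6 = 10.38 kPa.
q_ult = q·N_q + 0.5·γ·B·N_γ·s_γ
     = 10.38 × 23.2 + 0.5 × 17.3 × 1.59 × 22 × 0.89
     = 240.82 + 269.29 = 510.11 kPa.

q_ult ≈ 510 kPa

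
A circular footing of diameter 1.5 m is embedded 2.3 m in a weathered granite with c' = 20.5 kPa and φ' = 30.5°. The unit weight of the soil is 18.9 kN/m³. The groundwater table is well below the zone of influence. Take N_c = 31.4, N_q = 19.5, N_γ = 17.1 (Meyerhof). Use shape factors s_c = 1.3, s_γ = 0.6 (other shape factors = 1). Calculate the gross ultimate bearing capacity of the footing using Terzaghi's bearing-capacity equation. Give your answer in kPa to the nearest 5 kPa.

Overburden at base level: q = 18.9 × 2.3 = 43.47 kPa.
Cohesion term c·N_c·s_c = 20.5 × 31.4 × 1.3 = 836.81 kPa; surcharge term q·N_q = 43.47 × 19.5 = 847.66 kPa; self-weight term 0.5·γ·B·N_γ·s_γ = 0.5 × 18.9 × 1.5 × 17.1 × 0.6 = 145.44 kPa.
q_ult = 836.81 + 847.66 + 145.44 = 1829.9 kPa.

q_ult ≈ 1830 kPa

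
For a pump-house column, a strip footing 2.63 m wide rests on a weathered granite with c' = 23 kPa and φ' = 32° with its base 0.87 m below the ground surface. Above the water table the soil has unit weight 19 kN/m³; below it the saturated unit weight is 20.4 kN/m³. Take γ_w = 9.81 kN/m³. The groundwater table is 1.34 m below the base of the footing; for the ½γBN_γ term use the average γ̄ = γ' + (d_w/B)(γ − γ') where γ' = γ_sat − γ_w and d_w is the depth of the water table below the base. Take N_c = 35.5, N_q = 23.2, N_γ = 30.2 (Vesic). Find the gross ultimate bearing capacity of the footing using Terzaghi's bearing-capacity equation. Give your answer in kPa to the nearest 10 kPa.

q_ult ≈ 1790 kPa

Overburden at base level: q = 19 × 0.87 = 16.53 kPa.
The water table is 1.34 m below the base (< B = 2.63 m), so the ½γBN_γ term uses γ̄ = γ' + (d_w/B)(γ − γ') = 10.59 + (1.34/2.63)(19 − 10.59) = 14.875 kN/m³.
Cohesion term c·N_c = 23 × 35.5 = 816.5 kPa; surcharge term q·N_q = 16.53 × 23.2 = 383.5 kPa; self-weight term 0.5·γ·B·N_γ = 0.5 × 14.875 × 2.63 × 30.2 = 590.73 kPa.
q_ult = 816.5 + 383.5 + 590.73 = 1790.7 kPa.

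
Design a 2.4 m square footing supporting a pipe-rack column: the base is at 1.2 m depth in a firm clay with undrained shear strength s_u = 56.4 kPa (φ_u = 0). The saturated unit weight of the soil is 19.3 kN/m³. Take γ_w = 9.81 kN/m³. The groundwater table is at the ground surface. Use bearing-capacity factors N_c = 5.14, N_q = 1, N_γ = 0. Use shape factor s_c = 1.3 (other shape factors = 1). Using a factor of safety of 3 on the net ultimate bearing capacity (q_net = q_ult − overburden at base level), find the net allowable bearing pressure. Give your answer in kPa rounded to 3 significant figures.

γ' = 19.3 − 9.81 = 9.49 kN/m³ (submerged throughout). q = 9.49 × 1.2 = 11.388 kPa.
c·N_c·s_c = 56.4 × 5.14 × 1.3 = 376.86 kPa
q·N_q = 11.388 × 1 = 11.388 kPa
q_ult = 376.86 + 11.388 = 388.25 kPa.
q_net = 388.25 − 11.388 = 376.86 kPa.
q_all(net) = 376.86 / 3 = 125.62 kPa.

q_all(net) ≈ 126 kPa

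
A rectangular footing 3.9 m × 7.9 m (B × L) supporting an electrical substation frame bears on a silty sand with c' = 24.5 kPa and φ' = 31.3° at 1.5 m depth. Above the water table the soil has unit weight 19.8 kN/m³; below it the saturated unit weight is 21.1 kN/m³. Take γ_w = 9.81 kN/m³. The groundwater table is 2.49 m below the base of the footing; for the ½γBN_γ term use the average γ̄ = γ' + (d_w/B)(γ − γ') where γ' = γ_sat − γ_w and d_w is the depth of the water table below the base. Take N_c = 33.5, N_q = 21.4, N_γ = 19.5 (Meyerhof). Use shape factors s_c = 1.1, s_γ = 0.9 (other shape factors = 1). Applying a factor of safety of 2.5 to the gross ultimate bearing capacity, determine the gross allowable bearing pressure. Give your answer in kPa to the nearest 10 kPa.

q_all ≈ 840 kPa

Effective surcharge at the founding depth q = γ·D_f = 19.8 × 1.5 = 29.7 kPa.
With d_w = 2.49 m < B, γ̄ = 11.29 + (2.49/3.9) × (19.8 − 11.29) = 16.723 kN/m³.
q_ult = c·N_c·s_c + q·N_q + 0.5·γ·B·N_γ·s_γ
     = 24.5 × 33.5 × 1.1 + 29.7 × 21.4 + 0.5 × 16.723 × 3.9 × 19.5 × 0.9
     = 902.83 + 635.58 + 572.31 = 2110.7 kPa.
q_all = q_ult / FS = 2110.7 / 2.5 = 844.29 kPa.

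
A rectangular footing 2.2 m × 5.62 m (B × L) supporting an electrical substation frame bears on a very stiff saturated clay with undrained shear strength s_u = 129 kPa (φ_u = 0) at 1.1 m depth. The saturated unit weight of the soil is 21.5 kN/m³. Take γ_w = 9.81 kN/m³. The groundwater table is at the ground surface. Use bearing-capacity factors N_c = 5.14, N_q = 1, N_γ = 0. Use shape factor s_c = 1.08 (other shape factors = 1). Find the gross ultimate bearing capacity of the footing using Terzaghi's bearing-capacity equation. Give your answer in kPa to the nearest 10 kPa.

q_ult ≈ 730 kPa

With the water table at the surface the whole profile is submerged: γ' = 21.5 − 9.81 = 11.69 kN/m³, so q = γ'·D_f = 12.859 kPa.
q_ult = c·N_c·s_c + q·N_q
     = 129 × 5.14 × 1.08 + 12.859 × 1
     = 716.1 + 12.859 = 728.96 kPa.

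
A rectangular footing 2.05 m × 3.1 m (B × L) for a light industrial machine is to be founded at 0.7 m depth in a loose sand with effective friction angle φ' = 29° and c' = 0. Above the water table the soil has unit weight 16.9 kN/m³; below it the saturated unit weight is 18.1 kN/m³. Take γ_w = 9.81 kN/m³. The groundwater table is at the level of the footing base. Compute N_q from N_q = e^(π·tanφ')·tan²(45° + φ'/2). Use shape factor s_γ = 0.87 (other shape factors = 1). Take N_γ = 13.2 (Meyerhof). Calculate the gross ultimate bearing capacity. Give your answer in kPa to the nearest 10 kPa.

q_ult ≈ 290 kPa

tan29° = 0.5543, so N_q = e^(π×0.5543)·tan²(59.5°) = 5.705 × 2.882 = 16.44.
Overburden at base level: q = 16.9 × 0.7 = 11.83 kPa.
Below the base the soil is submerged, so the ½γBN_γ term uses γ' = 18.1 − 9.81 = 8.29 kN/m³.
Surcharge term q·N_q = 11.83 × 16.443 = 194.52 kPa; self-weight term 0.5·γ·B·N_γ·s_γ = 0.5 × 8.29 × 2.05 × 13.2 × 0.87 = 97.582 kPa.
q_ult = 194.52 + 97.582 = 292.11 kPa.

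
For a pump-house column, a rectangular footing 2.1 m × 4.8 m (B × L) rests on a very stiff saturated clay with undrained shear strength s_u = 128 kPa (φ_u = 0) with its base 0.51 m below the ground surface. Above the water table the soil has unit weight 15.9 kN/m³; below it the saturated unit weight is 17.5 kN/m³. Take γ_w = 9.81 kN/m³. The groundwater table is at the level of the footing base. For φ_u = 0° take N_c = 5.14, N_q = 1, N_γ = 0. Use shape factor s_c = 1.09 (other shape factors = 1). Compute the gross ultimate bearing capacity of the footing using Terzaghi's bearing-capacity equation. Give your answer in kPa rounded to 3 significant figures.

q_ult ≈ 725 kPa

q = γ·D_f = 15.9 × 0.51 = 8.109 kPa.
c·N_c·s_c = 128 × 5.14 × 1.09 = 717.13 kPa
q·N_q = 8.109 × 1 = 8.109 kPa
q_ult = 717.13 + 8.109 = 725.24 kPa.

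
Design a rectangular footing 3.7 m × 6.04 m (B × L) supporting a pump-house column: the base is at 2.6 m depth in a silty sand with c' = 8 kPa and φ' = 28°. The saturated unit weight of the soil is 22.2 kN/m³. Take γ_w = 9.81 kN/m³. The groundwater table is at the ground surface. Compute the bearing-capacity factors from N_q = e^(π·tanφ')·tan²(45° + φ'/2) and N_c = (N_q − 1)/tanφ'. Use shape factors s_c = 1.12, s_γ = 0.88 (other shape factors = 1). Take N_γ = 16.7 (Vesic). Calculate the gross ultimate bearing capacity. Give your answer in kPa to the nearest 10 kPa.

tan28° = 0.5317, so N_q = e^(π×0.5317)·tan²(59°) = 5.314 × 2.77 = 14.72.
N_c = (14.72 − 1)/tan28° = 25.8.
γ' = 22.2 − 9.81 = 12.39 kN/m³ (submerged throughout). q = 12.39 × 2.6 = 32.214 kPa; the same γ' applies in the ½γBN_γ term.
c·N_c·s_c = 8 × 25.803 × 1.12 = 231.2 kPa
q·N_q = 32.214 × 14.72 = 474.19 kPa
0.5·γ·B·N_γ·s_γ = 0.5 × 12.39 × 3.7 × 16.7 × 0.88 = 336.85 kPa
q_ult = 231.2 + 474.19 + 336.85 = 1042.2 kPa.

q_ult ≈ 1040 kPa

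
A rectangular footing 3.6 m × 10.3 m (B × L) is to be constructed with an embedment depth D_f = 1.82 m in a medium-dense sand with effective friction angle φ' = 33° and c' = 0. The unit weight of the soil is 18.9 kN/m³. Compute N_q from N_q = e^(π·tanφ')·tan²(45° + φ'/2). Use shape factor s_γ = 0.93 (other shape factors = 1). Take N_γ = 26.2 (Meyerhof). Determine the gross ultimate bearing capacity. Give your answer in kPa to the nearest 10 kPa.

tan33° = 0.6494, so N_q = e^(π×0.6494)·tan²(61.5°) = 7.692 × 3.392 = 26.09.
q = γ·D_f = 18.9 × 1.82 = 34.398 kPa.
q·N_q = 34.398 × 26.092 = 897.51 kPa
0.5·γ·B·N_γ·s_γ = 0.5 × 18.9 × 3.6 × 26.2 × 0.93 = 828.93 kPa
q_ult = 897.51 + 828.93 = 1726.4 kPa.

q_ult ≈ 1730 kPa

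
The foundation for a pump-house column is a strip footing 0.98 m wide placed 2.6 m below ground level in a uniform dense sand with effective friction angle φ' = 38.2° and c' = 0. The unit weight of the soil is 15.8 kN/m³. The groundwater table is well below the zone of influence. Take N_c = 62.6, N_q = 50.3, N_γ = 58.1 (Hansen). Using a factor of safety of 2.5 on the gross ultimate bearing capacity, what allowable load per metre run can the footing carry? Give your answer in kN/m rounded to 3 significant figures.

≈ 986 kN/m

Effective surcharge at the founding depth q = γ·D_f = 15.8 × 2.6 = 41.08 kPa.
q_ult = q·N_q + 0.5·γ·B·N_γ
     = 41.08 × 50.3 + 0.5 × 15.8 × 0.98 × 58.1
     = 2066.3 + 449.81 = 2516.1 kPa.
Gross allowable pressure q_all = 2516.1 / 2.5 = 1006.5 kPa.
Allowable wall load = q_all × B = 1006.5 × 0.98 = 986.32 kN per metre run.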